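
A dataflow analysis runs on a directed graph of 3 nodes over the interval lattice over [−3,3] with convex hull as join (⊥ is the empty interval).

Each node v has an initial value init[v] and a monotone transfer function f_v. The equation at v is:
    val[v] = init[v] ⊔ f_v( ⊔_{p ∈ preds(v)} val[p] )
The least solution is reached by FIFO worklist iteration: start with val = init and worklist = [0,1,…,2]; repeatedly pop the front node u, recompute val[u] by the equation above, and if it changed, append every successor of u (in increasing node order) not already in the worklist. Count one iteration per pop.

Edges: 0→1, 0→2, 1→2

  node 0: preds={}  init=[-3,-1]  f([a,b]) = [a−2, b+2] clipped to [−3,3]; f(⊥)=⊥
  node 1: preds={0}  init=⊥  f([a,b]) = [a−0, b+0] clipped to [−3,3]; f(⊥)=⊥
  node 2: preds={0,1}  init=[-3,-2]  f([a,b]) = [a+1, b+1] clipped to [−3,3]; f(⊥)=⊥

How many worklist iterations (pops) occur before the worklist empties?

3

Trace (3 dequeues):
  [1] u=0 | in ⊥ | out [-3,-1] | ==
  [2] u=1 | in [-3,-1] | out [-3,-1] | prev ⊥ | push {}
  [3] u=2 | in [-3,-1] | out [-3,0] | prev [-3,-2] | push {}

Converged values:
  [0] [-3,-1]
  [1] [-3,-1]
  [2] [-3,0]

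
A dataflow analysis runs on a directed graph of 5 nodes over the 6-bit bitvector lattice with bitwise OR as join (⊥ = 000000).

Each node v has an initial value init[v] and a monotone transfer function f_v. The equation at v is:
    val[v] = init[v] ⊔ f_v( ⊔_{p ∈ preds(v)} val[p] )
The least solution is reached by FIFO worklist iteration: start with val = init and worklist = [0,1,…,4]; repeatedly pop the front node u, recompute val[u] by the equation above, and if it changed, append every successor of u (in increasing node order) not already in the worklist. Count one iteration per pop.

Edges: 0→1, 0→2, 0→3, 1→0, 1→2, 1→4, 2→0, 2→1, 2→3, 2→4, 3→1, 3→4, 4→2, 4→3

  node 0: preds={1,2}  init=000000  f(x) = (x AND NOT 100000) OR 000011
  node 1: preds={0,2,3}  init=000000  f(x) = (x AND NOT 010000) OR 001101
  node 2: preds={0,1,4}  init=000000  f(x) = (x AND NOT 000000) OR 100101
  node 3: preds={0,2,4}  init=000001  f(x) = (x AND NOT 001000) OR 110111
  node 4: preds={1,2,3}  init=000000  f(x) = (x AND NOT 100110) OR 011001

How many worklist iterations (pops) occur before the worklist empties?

14

Iteration log — 14 steps:
  step 1. node 0  ⊔preds=000000  new=000011  old=000000  +wl: 
  step 2. node 1  ⊔preds=000011  new=001111  old=000000  +wl: 0
  step 3. node 2  ⊔preds=001111  new=101111  old=000000  +wl: 1
  step 4. node 3  ⊔preds=101111  new=110111  old=000001  +wl: 
  step 5. node 4  ⊔preds=111111  new=011001  old=000000  +wl: 2,3
  step 6. node 0  ⊔preds=101111  new=001111  old=000011  +wl: 
  step 7. node 1  ⊔preds=111111  new=101111  old=001111  +wl: 0,4
  step 8. node 2  ⊔preds=111111  new=111111  old=101111  +wl: 1
  step 9. node 3  ⊔preds=111111  new=110111  stable
  step 10. node 0  ⊔preds=111111  new=011111  old=001111  +wl: 2,3
  step 11. node 4  ⊔preds=111111  new=011001  stable
  step 12. node 1  ⊔preds=111111  new=101111  stable
  step 13. node 2  ⊔preds=111111  new=111111  stable
  step 14. node 3  ⊔preds=111111  new=110111  stable

Least fixpoint reached:
  node 0: 011111
  node 1: 101111
  node 2: 111111
  node 3: 110111
  node 4: 011001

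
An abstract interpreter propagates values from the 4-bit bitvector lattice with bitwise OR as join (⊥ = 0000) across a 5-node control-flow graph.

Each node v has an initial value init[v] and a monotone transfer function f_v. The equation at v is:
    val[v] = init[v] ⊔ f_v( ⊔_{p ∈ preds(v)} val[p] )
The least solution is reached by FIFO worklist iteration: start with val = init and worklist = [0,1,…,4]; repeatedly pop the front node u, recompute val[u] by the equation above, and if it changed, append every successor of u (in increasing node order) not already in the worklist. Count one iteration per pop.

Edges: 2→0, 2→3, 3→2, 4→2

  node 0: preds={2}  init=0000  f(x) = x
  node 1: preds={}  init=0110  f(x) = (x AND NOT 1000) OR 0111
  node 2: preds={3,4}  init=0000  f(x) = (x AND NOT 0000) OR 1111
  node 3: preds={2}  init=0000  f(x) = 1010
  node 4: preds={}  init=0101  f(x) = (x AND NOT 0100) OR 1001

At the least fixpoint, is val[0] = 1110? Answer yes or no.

Iteration log — 7 steps:
  step 1. node 0  ⊔preds=0000  new=0000  stable
  step 2. node 1  ⊔preds=0000  new=0111  old=0110  +wl: 
  step 3. node 2  ⊔preds=0101  new=1111  old=0000  +wl: 0
  step 4. node 3  ⊔preds=1111  new=1010  old=0000  +wl: 2
  step 5. node 4  ⊔preds=0000  new=1101  old=0101  +wl: 
  step 6. node 0  ⊔preds=1111  new=1111  old=0000  +wl: 
  step 7. node 2  ⊔preds=1111  new=1111  stable

Least fixpoint reached:
  node 0: 1111
  node 1: 0111
  node 2: 1111
  node 3: 1010
  node 4: 1101

no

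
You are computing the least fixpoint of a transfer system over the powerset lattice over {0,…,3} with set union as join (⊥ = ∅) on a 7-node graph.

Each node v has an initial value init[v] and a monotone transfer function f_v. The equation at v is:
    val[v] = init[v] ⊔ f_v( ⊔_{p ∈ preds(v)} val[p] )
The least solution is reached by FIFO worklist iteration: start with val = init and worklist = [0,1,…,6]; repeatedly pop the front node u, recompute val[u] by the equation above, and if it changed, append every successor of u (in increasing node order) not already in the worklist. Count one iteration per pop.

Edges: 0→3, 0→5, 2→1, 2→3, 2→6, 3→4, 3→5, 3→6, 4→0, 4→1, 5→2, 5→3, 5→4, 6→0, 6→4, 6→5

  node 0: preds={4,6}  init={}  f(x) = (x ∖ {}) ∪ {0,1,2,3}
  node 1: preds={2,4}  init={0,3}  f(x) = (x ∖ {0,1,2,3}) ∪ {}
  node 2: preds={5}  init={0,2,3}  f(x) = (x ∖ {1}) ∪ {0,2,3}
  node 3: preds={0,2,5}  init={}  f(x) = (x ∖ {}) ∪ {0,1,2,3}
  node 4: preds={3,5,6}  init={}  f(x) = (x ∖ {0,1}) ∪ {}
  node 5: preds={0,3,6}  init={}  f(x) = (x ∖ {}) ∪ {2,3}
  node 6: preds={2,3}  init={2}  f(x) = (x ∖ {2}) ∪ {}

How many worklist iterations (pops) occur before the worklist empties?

Worklist (13 pops):
  #1 pop 0: in={2} → {0,1,2,3} (was {}); enqueue []
  #2 pop 1: in={0,2,3} → {0,3} (no change)
  #3 pop 2: in={} → {0,2,3} (no change)
  #4 pop 3: in={0,1,2,3} → {0,1,2,3} (was {}); enqueue []
  #5 pop 4: in={0,1,2,3} → {2,3} (was {}); enqueue [0,1]
  #6 pop 5: in={0,1,2,3} → {0,1,2,3} (was {}); enqueue [2,3,4]
  #7 pop 6: in={0,1,2,3} → {0,1,2,3} (was {2}); enqueue [5]
  #8 pop 0: in={0,1,2,3} → {0,1,2,3} (no change)
  #9 pop 1: in={0,2,3} → {0,3} (no change)
  #10 pop 2: in={0,1,2,3} → {0,2,3} (no change)
  #11 pop 3: in={0,1,2,3} → {0,1,2,3} (no change)
  #12 pop 4: in={0,1,2,3} → {2,3} (no change)
  #13 pop 5: in={0,1,2,3} → {0,1,2,3} (no change)

Fixpoint:
  val[0] = {0,1,2,3}
  val[1] = {0,3}
  val[2] = {0,2,3}
  val[3] = {0,1,2,3}
  val[4] = {2,3}
  val[5] = {0,1,2,3}
  val[6] = {0,1,2,3}

13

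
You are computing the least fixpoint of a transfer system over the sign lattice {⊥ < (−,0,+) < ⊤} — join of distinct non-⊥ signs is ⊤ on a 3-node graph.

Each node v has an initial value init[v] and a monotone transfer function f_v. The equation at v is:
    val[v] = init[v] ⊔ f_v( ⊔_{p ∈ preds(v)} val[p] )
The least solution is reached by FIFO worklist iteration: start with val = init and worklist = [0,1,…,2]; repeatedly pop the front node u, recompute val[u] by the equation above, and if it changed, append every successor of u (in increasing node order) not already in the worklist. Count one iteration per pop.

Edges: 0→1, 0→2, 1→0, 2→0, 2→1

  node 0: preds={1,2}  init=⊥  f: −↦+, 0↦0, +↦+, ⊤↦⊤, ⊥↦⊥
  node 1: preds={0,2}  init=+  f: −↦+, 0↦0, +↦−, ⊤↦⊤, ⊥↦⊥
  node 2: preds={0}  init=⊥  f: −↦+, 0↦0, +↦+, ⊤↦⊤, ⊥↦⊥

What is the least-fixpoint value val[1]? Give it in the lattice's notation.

Iteration log — 8 steps:
  step 1. node 0  ⊔preds=+  new=+  old=⊥  +wl: 
  step 2. node 1  ⊔preds=+  new=⊤  old=+  +wl: 0
  step 3. node 2  ⊔preds=+  new=+  old=⊥  +wl: 1
  step 4. node 0  ⊔preds=⊤  new=⊤  old=+  +wl: 2
  step 5. node 1  ⊔preds=⊤  new=⊤  stable
  step 6. node 2  ⊔preds=⊤  new=⊤  old=+  +wl: 0,1
  step 7. node 0  ⊔preds=⊤  new=⊤  stable
  step 8. node 1  ⊔preds=⊤  new=⊤  stable

Least fixpoint reached:
  node 0: ⊤
  node 1: ⊤
  node 2: ⊤

⊤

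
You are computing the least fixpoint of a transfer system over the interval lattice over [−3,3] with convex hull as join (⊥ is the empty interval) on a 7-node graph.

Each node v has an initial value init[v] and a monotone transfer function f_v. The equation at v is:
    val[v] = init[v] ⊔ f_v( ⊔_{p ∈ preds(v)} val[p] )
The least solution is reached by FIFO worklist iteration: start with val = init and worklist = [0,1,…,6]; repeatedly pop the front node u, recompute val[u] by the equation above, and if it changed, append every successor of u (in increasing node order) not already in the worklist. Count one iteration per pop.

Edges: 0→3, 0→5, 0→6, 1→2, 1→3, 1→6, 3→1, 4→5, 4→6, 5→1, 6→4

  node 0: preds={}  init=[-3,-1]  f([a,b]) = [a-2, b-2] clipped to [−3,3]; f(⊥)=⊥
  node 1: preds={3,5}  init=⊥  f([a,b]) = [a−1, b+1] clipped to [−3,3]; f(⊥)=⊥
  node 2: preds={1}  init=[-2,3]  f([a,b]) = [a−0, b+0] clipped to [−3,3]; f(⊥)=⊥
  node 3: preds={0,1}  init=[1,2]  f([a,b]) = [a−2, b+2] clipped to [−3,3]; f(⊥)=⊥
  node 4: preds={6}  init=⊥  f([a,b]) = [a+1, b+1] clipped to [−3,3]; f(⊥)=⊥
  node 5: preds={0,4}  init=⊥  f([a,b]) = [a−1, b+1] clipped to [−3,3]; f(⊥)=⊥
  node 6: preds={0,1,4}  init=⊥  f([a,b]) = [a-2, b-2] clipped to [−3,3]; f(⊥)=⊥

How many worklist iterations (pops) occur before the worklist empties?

14

Iteration log — 14 steps:
  step 1. node 0  ⊔preds=⊥  new=[-3,-1]  stable
  step 2. node 1  ⊔preds=[1,2]  new=[0,3]  old=⊥  +wl: 
  step 3. node 2  ⊔preds=[0,3]  new=[-2,3]  stable
  step 4. node 3  ⊔preds=[-3,3]  new=[-3,3]  old=[1,2]  +wl: 1
  step 5. node 4  ⊔preds=⊥  new=⊥  stable
  step 6. node 5  ⊔preds=[-3,-1]  new=[-3,0]  old=⊥  +wl: 
  step 7. node 6  ⊔preds=[-3,3]  new=[-3,1]  old=⊥  +wl: 4
  step 8. node 1  ⊔preds=[-3,3]  new=[-3,3]  old=[0,3]  +wl: 2,3,6
  step 9. node 4  ⊔preds=[-3,1]  new=[-2,2]  old=⊥  +wl: 5
  step 10. node 2  ⊔preds=[-3,3]  new=[-3,3]  old=[-2,3]  +wl: 
  step 11. node 3  ⊔preds=[-3,3]  new=[-3,3]  stable
  step 12. node 6  ⊔preds=[-3,3]  new=[-3,1]  stable
  step 13. node 5  ⊔preds=[-3,2]  new=[-3,3]  old=[-3,0]  +wl: 1
  step 14. node 1  ⊔preds=[-3,3]  new=[-3,3]  stable

Least fixpoint reached:
  node 0: [-3,-1]
  node 1: [-3,3]
  node 2: [-3,3]
  node 3: [-3,3]
  node 4: [-2,2]
  node 5: [-3,3]
  node 6: [-3,1]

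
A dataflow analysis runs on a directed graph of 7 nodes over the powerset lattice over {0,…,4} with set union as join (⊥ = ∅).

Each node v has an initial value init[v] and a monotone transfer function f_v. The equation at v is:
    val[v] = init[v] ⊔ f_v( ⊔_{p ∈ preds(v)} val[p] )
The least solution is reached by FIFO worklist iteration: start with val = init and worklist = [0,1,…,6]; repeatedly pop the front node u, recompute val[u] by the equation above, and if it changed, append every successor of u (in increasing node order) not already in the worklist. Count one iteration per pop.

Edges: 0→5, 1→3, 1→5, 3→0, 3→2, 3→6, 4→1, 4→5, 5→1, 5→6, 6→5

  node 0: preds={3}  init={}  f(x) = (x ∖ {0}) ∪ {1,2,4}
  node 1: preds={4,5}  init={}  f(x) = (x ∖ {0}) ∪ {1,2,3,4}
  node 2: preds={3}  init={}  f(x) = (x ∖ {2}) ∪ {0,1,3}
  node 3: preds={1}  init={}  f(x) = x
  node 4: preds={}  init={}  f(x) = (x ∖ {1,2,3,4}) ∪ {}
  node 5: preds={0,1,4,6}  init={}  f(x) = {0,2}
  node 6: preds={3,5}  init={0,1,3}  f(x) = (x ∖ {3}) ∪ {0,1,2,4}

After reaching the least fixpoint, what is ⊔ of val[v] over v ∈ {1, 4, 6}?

{0,1,2,3,4}

Iteration log — 11 steps:
  step 1. node 0  ⊔preds={}  new={1,2,4}  old={}  +wl: 
  step 2. node 1  ⊔preds={}  new={1,2,3,4}  old={}  +wl: 
  step 3. node 2  ⊔preds={}  new={0,1,3}  old={}  +wl: 
  step 4. node 3  ⊔preds={1,2,3,4}  new={1,2,3,4}  old={}  +wl: 0,2
  step 5. node 4  ⊔preds={}  new={}  stable
  step 6. node 5  ⊔preds={0,1,2,3,4}  new={0,2}  old={}  +wl: 1
  step 7. node 6  ⊔preds={0,1,2,3,4}  new={0,1,2,3,4}  old={0,1,3}  +wl: 5
  step 8. node 0  ⊔preds={1,2,3,4}  new={1,2,3,4}  old={1,2,4}  +wl: 
  step 9. node 2  ⊔preds={1,2,3,4}  new={0,1,3,4}  old={0,1,3}  +wl: 
  step 10. node 1  ⊔preds={0,2}  new={1,2,3,4}  stable
  step 11. node 5  ⊔preds={0,1,2,3,4}  new={0,2}  stable

Least fixpoint reached:
  node 0: {1,2,3,4}
  node 1: {1,2,3,4}
  node 2: {0,1,3,4}
  node 3: {1,2,3,4}
  node 4: {}
  node 5: {0,2}
  node 6: {0,1,2,3,4}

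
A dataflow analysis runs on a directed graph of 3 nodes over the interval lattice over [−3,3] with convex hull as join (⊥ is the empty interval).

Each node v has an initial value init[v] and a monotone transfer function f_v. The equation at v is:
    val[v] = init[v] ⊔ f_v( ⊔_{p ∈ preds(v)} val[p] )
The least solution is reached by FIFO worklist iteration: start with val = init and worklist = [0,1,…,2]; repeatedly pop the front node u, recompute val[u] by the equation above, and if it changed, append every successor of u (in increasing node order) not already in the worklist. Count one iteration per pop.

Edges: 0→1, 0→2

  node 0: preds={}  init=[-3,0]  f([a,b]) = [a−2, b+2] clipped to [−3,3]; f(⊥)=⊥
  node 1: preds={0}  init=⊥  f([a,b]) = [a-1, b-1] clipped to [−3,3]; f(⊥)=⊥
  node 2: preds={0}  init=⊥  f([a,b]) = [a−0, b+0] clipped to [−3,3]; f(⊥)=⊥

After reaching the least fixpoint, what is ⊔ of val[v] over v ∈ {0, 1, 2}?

Iteration log — 3 steps:
  step 1. node 0  ⊔preds=⊥  new=[-3,0]  stable
  step 2. node 1  ⊔preds=[-3,0]  new=[-3,-1]  old=⊥  +wl: 
  step 3. node 2  ⊔preds=[-3,0]  new=[-3,0]  old=⊥  +wl: 

Least fixpoint reached:
  node 0: [-3,0]
  node 1: [-3,-1]
  node 2: [-3,0]

[-3,0]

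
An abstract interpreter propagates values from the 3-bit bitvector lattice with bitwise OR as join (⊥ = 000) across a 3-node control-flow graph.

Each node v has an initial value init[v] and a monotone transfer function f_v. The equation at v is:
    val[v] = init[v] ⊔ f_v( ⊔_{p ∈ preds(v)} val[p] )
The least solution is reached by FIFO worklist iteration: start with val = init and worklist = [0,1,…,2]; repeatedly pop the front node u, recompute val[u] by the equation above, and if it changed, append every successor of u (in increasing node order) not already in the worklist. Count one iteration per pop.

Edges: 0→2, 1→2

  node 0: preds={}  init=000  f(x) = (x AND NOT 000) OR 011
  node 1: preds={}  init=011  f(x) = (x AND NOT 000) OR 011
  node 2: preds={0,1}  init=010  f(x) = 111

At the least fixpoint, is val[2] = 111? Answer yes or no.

yes

Iteration log — 3 steps:
  step 1. node 0  ⊔preds=000  new=011  old=000  +wl: 
  step 2. node 1  ⊔preds=000  new=011  stable
  step 3. node 2  ⊔preds=011  new=111  old=010  +wl: 

Least fixpoint reached:
  node 0: 011
  node 1: 011
  node 2: 111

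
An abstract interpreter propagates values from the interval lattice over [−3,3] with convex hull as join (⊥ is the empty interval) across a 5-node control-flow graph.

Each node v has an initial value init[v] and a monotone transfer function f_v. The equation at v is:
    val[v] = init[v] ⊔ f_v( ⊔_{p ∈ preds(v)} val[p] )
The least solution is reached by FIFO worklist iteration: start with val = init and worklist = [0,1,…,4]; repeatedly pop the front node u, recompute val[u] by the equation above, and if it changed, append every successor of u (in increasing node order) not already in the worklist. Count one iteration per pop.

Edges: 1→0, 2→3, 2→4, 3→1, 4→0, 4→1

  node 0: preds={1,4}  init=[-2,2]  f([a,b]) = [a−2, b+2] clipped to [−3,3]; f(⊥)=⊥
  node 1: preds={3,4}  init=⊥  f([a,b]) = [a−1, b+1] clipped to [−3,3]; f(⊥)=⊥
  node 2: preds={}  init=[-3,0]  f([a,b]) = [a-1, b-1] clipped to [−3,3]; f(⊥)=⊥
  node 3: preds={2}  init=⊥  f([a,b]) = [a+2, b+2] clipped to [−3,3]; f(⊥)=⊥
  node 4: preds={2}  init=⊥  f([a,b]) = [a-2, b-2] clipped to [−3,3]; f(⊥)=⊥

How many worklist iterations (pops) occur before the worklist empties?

Worklist (7 pops):
  #1 pop 0: in=⊥ → [-2,2] (no change)
  #2 pop 1: in=⊥ → ⊥ (no change)
  #3 pop 2: in=⊥ → [-3,0] (no change)
  #4 pop 3: in=[-3,0] → [-1,2] (was ⊥); enqueue [1]
  #5 pop 4: in=[-3,0] → [-3,-2] (was ⊥); enqueue [0]
  #6 pop 1: in=[-3,2] → [-3,3] (was ⊥); enqueue []
  #7 pop 0: in=[-3,3] → [-3,3] (was [-2,2]); enqueue []

Fixpoint:
  val[0] = [-3,3]
  val[1] = [-3,3]
  val[2] = [-3,0]
  val[3] = [-1,2]
  val[4] = [-3,-2]

7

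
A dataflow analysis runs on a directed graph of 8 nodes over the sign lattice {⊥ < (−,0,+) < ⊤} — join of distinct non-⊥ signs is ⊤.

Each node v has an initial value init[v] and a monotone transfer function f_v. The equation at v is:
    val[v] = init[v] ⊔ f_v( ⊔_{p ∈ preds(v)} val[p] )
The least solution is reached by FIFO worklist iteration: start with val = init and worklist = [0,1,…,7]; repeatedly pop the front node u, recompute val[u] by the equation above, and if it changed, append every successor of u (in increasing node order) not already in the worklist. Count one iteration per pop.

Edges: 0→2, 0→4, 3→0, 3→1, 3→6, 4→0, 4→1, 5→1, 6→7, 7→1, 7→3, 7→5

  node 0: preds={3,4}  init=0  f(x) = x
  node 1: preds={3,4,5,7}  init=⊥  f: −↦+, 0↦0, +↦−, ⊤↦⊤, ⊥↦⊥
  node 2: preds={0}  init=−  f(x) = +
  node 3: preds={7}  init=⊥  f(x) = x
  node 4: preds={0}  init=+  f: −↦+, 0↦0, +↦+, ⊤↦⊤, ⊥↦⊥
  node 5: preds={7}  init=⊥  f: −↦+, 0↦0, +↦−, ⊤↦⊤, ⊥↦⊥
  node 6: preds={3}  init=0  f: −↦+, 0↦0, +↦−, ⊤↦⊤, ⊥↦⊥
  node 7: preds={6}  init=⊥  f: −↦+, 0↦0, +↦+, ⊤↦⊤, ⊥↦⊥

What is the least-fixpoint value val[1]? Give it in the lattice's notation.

⊤

Worklist (15 pops):
  #1 pop 0: in=+ → ⊤ (was 0); enqueue []
  #2 pop 1: in=+ → − (was ⊥); enqueue []
  #3 pop 2: in=⊤ → ⊤ (was −); enqueue []
  #4 pop 3: in=⊥ → ⊥ (no change)
  #5 pop 4: in=⊤ → ⊤ (was +); enqueue [0,1]
  #6 pop 5: in=⊥ → ⊥ (no change)
  #7 pop 6: in=⊥ → 0 (no change)
  #8 pop 7: in=0 → 0 (was ⊥); enqueue [3,5]
  #9 pop 0: in=⊤ → ⊤ (no change)
  #10 pop 1: in=⊤ → ⊤ (was −); enqueue []
  #11 pop 3: in=0 → 0 (was ⊥); enqueue [0,1,6]
  #12 pop 5: in=0 → 0 (was ⊥); enqueue []
  #13 pop 0: in=⊤ → ⊤ (no change)
  #14 pop 1: in=⊤ → ⊤ (no change)
  #15 pop 6: in=0 → 0 (no change)

Fixpoint:
  val[0] = ⊤
  val[1] = ⊤
  val[2] = ⊤
  val[3] = 0
  val[4] = ⊤
  val[5] = 0
  val[6] = 0
  val[7] = 0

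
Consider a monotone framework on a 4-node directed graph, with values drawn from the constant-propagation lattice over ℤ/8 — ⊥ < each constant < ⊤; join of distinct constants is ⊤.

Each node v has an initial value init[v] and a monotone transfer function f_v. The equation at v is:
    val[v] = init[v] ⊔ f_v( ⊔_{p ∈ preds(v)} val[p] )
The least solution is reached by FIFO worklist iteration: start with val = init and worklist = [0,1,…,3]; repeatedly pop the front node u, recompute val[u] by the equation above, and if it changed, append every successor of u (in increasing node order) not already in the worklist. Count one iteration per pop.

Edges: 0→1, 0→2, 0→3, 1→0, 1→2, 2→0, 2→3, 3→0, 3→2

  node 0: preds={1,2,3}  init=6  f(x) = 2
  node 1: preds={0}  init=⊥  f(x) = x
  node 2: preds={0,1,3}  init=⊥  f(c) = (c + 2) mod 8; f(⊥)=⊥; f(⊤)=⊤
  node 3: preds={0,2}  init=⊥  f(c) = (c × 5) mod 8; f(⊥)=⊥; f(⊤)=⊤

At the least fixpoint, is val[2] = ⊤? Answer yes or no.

Trace (6 dequeues):
  [1] u=0 | in ⊥ | out ⊤ | prev 6 | push {}
  [2] u=1 | in ⊤ | out ⊤ | prev ⊥ | push {0}
  [3] u=2 | in ⊤ | out ⊤ | prev ⊥ | push {}
  [4] u=3 | in ⊤ | out ⊤ | prev ⊥ | push {2}
  [5] u=0 | in ⊤ | out ⊤ | ==
  [6] u=2 | in ⊤ | out ⊤ | ==

Converged values:
  [0] ⊤
  [1] ⊤
  [2] ⊤
  [3] ⊤

yes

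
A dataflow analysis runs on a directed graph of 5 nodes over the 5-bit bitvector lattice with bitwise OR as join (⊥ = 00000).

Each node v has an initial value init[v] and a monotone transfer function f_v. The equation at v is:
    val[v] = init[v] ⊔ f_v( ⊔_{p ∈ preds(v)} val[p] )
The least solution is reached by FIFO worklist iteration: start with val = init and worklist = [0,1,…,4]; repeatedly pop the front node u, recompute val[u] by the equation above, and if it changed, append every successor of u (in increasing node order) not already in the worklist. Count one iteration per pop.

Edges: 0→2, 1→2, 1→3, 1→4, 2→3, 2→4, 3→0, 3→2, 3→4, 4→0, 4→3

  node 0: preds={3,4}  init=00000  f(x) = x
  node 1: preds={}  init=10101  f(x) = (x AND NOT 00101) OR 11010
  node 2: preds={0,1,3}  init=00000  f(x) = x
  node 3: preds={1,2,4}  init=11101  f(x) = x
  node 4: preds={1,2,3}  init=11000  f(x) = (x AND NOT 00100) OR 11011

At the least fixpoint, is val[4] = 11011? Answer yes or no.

Worklist (8 pops):
  #1 pop 0: in=11101 → 11101 (was 00000); enqueue []
  #2 pop 1: in=00000 → 11111 (was 10101); enqueue []
  #3 pop 2: in=11111 → 11111 (was 00000); enqueue []
  #4 pop 3: in=11111 → 11111 (was 11101); enqueue [0,2]
  #5 pop 4: in=11111 → 11011 (was 11000); enqueue [3]
  #6 pop 0: in=11111 → 11111 (was 11101); enqueue []
  #7 pop 2: in=11111 → 11111 (no change)
  #8 pop 3: in=11111 → 11111 (no change)

Fixpoint:
  val[0] = 11111
  val[1] = 11111
  val[2] = 11111
  val[3] = 11111
  val[4] = 11011

yes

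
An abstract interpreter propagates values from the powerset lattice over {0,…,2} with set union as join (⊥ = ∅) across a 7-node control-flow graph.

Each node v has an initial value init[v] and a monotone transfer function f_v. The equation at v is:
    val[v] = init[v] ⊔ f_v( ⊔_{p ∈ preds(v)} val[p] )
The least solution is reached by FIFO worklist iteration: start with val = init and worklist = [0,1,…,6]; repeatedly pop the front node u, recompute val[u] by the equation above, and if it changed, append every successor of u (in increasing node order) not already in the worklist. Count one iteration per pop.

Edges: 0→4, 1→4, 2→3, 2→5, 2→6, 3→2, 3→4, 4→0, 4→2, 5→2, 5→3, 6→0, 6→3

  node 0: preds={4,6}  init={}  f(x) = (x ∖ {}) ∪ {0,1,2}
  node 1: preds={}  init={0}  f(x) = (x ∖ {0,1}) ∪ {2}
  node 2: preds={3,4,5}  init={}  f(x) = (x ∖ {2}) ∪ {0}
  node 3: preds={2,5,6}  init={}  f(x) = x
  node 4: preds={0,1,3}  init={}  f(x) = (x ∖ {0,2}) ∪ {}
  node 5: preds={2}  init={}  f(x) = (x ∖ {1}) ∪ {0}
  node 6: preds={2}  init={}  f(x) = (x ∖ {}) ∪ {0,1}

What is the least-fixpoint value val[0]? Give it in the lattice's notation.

{0,1,2}

Worklist (14 pops):
  #1 pop 0: in={} → {0,1,2} (was {}); enqueue []
  #2 pop 1: in={} → {0,2} (was {0}); enqueue []
  #3 pop 2: in={} → {0} (was {}); enqueue []
  #4 pop 3: in={0} → {0} (was {}); enqueue [2]
  #5 pop 4: in={0,1,2} → {1} (was {}); enqueue [0]
  #6 pop 5: in={0} → {0} (was {}); enqueue [3]
  #7 pop 6: in={0} → {0,1} (was {}); enqueue []
  #8 pop 2: in={0,1} → {0,1} (was {0}); enqueue [5,6]
  #9 pop 0: in={0,1} → {0,1,2} (no change)
  #10 pop 3: in={0,1} → {0,1} (was {0}); enqueue [2,4]
  #11 pop 5: in={0,1} → {0} (no change)
  #12 pop 6: in={0,1} → {0,1} (no change)
  #13 pop 2: in={0,1} → {0,1} (no change)
  #14 pop 4: in={0,1,2} → {1} (no change)

Fixpoint:
  val[0] = {0,1,2}
  val[1] = {0,2}
  val[2] = {0,1}
  val[3] = {0,1}
  val[4] = {1}
  val[5] = {0}
  val[6] = {0,1}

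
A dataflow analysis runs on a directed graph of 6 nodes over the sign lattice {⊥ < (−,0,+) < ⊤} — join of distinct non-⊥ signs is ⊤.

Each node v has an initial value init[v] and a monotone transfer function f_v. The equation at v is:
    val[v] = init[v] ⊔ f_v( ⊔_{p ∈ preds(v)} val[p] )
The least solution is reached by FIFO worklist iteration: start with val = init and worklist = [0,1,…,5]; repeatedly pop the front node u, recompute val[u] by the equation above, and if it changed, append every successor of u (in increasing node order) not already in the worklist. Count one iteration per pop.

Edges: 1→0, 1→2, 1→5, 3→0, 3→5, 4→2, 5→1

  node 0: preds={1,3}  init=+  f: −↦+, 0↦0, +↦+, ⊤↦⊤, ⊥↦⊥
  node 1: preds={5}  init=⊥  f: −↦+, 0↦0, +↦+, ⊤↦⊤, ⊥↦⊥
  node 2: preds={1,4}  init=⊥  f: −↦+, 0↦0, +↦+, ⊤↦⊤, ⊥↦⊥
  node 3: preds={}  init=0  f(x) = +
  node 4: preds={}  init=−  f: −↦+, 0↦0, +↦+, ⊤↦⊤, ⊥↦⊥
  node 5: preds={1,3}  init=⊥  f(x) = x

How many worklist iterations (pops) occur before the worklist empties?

Trace (11 dequeues):
  [1] u=0 | in 0 | out ⊤ | prev + | push {}
  [2] u=1 | in ⊥ | out ⊥ | ==
  [3] u=2 | in − | out + | prev ⊥ | push {}
  [4] u=3 | in ⊥ | out ⊤ | prev 0 | push {0}
  [5] u=4 | in ⊥ | out − | ==
  [6] u=5 | in ⊤ | out ⊤ | prev ⊥ | push {1}
  [7] u=0 | in ⊤ | out ⊤ | ==
  [8] u=1 | in ⊤ | out ⊤ | prev ⊥ | push {0,2,5}
  [9] u=0 | in ⊤ | out ⊤ | ==
  [10] u=2 | in ⊤ | out ⊤ | prev + | push {}
  [11] u=5 | in ⊤ | out ⊤ | ==

Converged values:
  [0] ⊤
  [1] ⊤
  [2] ⊤
  [3] ⊤
  [4] −
  [5] ⊤

11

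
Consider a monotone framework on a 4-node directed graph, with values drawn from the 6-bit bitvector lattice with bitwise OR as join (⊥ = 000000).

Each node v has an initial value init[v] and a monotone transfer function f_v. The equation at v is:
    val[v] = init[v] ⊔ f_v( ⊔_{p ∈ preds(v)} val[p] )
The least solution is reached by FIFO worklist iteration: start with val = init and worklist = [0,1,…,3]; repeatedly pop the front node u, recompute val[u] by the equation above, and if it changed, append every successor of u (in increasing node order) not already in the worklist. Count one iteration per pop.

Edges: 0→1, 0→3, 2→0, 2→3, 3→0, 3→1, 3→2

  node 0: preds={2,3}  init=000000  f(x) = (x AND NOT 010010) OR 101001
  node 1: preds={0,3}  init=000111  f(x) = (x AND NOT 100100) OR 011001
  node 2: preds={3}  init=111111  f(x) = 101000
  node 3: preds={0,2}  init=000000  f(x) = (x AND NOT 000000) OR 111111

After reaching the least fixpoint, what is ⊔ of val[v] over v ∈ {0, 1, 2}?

111111

Iteration log — 7 steps:
  step 1. node 0  ⊔preds=111111  new=101101  old=000000  +wl: 
  step 2. node 1  ⊔preds=101101  new=011111  old=000111  +wl: 
  step 3. node 2  ⊔preds=000000  new=111111  stable
  step 4. node 3  ⊔preds=111111  new=111111  old=000000  +wl: 0,1,2
  step 5. node 0  ⊔preds=111111  new=101101  stable
  step 6. node 1  ⊔preds=111111  new=011111  stable
  step 7. node 2  ⊔preds=111111  new=111111  stable

Least fixpoint reached:
  node 0: 101101
  node 1: 011111
  node 2: 111111
  node 3: 111111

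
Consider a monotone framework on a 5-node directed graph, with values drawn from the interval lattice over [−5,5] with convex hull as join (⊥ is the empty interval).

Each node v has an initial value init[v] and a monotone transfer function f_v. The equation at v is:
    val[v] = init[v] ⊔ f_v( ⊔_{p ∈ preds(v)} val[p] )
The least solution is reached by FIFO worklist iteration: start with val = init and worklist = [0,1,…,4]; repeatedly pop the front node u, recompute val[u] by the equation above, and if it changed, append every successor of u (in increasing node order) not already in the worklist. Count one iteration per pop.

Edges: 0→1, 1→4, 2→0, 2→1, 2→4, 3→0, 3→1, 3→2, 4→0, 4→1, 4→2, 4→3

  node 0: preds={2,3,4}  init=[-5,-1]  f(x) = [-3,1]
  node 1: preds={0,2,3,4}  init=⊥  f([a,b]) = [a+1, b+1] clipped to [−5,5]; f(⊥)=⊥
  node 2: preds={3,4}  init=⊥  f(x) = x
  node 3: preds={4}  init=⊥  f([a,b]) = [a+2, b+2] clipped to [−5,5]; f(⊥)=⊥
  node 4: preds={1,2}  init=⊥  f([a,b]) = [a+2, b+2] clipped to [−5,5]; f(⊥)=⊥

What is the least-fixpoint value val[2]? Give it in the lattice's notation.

[-2,5]

Worklist (17 pops):
  #1 pop 0: in=⊥ → [-5,1] (was [-5,-1]); enqueue []
  #2 pop 1: in=[-5,1] → [-4,2] (was ⊥); enqueue []
  #3 pop 2: in=⊥ → ⊥ (no change)
  #4 pop 3: in=⊥ → ⊥ (no change)
  #5 pop 4: in=[-4,2] → [-2,4] (was ⊥); enqueue [0,1,2,3]
  #6 pop 0: in=[-2,4] → [-5,1] (no change)
  #7 pop 1: in=[-5,4] → [-4,5] (was [-4,2]); enqueue [4]
  #8 pop 2: in=[-2,4] → [-2,4] (was ⊥); enqueue [0,1]
  #9 pop 3: in=[-2,4] → [0,5] (was ⊥); enqueue [2]
  #10 pop 4: in=[-4,5] → [-2,5] (was [-2,4]); enqueue [3]
  #11 pop 0: in=[-2,5] → [-5,1] (no change)
  #12 pop 1: in=[-5,5] → [-4,5] (no change)
  #13 pop 2: in=[-2,5] → [-2,5] (was [-2,4]); enqueue [0,1,4]
  #14 pop 3: in=[-2,5] → [0,5] (no change)
  #15 pop 0: in=[-2,5] → [-5,1] (no change)
  #16 pop 1: in=[-5,5] → [-4,5] (no change)
  #17 pop 4: in=[-4,5] → [-2,5] (no change)

Fixpoint:
  val[0] = [-5,1]
  val[1] = [-4,5]
  val[2] = [-2,5]
  val[3] = [0,5]
  val[4] = [-2,5]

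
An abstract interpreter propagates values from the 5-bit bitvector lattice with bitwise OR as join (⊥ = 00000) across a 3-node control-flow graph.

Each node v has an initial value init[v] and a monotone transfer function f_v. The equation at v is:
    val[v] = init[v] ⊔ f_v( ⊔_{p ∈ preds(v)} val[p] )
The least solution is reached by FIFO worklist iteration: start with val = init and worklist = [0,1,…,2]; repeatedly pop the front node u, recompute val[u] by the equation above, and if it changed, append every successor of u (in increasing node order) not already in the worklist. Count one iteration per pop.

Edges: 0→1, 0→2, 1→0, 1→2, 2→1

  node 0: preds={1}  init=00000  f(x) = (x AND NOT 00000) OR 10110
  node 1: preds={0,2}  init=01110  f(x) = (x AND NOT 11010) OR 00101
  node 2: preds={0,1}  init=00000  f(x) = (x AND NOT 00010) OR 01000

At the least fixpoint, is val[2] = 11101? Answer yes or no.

yes

Iteration log — 6 steps:
  step 1. node 0  ⊔preds=01110  new=11110  old=00000  +wl: 
  step 2. node 1  ⊔preds=11110  new=01111  old=01110  +wl: 0
  step 3. node 2  ⊔preds=11111  new=11101  old=00000  +wl: 1
  step 4. node 0  ⊔preds=01111  new=11111  old=11110  +wl: 2
  step 5. node 1  ⊔preds=11111  new=01111  stable
  step 6. node 2  ⊔preds=11111  new=11101  stable

Least fixpoint reached:
  node 0: 11111
  node 1: 01111
  node 2: 11101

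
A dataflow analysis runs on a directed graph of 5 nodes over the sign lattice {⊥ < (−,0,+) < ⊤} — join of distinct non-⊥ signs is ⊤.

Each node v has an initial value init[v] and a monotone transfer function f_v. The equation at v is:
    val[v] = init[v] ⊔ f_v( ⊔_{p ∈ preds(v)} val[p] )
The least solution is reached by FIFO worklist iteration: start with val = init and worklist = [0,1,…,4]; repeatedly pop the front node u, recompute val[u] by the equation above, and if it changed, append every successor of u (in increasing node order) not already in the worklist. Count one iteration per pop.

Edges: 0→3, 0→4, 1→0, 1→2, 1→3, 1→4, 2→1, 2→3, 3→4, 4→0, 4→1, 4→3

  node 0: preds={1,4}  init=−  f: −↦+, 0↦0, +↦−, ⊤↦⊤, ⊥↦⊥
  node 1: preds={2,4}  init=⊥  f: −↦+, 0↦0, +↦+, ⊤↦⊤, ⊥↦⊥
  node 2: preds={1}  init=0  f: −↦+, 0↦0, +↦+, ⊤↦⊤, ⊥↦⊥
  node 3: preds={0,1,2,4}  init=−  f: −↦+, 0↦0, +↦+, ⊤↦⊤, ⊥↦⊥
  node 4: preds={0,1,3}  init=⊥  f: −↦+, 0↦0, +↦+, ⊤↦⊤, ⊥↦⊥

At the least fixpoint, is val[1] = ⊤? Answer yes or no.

yes

Trace (13 dequeues):
  [1] u=0 | in ⊥ | out − | ==
  [2] u=1 | in 0 | out 0 | prev ⊥ | push {0}
  [3] u=2 | in 0 | out 0 | ==
  [4] u=3 | in ⊤ | out ⊤ | prev − | push {}
  [5] u=4 | in ⊤ | out ⊤ | prev ⊥ | push {1,3}
  [6] u=0 | in ⊤ | out ⊤ | prev − | push {4}
  [7] u=1 | in ⊤ | out ⊤ | prev 0 | push {0,2}
  [8] u=3 | in ⊤ | out ⊤ | ==
  [9] u=4 | in ⊤ | out ⊤ | ==
  [10] u=0 | in ⊤ | out ⊤ | ==
  [11] u=2 | in ⊤ | out ⊤ | prev 0 | push {1,3}
  [12] u=1 | in ⊤ | out ⊤ | ==
  [13] u=3 | in ⊤ | out ⊤ | ==

Converged values:
  [0] ⊤
  [1] ⊤
  [2] ⊤
  [3] ⊤
  [4] ⊤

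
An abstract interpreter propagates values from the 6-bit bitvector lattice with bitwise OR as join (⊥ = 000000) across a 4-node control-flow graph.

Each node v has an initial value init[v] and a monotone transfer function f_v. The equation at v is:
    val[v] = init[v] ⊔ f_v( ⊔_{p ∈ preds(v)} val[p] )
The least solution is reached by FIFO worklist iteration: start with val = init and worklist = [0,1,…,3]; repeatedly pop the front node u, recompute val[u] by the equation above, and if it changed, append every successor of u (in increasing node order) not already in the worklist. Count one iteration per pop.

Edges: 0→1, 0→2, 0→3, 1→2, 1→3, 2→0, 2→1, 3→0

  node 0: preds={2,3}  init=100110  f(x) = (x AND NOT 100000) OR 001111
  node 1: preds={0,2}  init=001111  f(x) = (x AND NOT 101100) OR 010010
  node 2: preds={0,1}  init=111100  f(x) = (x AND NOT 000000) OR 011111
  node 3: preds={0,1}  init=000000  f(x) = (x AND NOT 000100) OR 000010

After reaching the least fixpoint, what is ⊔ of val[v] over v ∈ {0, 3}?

Trace (6 dequeues):
  [1] u=0 | in 111100 | out 111111 | prev 100110 | push {}
  [2] u=1 | in 111111 | out 011111 | prev 001111 | push {}
  [3] u=2 | in 111111 | out 111111 | prev 111100 | push {0,1}
  [4] u=3 | in 111111 | out 111011 | prev 000000 | push {}
  [5] u=0 | in 111111 | out 111111 | ==
  [6] u=1 | in 111111 | out 011111 | ==

Converged values:
  [0] 111111
  [1] 011111
  [2] 111111
  [3] 111011

111111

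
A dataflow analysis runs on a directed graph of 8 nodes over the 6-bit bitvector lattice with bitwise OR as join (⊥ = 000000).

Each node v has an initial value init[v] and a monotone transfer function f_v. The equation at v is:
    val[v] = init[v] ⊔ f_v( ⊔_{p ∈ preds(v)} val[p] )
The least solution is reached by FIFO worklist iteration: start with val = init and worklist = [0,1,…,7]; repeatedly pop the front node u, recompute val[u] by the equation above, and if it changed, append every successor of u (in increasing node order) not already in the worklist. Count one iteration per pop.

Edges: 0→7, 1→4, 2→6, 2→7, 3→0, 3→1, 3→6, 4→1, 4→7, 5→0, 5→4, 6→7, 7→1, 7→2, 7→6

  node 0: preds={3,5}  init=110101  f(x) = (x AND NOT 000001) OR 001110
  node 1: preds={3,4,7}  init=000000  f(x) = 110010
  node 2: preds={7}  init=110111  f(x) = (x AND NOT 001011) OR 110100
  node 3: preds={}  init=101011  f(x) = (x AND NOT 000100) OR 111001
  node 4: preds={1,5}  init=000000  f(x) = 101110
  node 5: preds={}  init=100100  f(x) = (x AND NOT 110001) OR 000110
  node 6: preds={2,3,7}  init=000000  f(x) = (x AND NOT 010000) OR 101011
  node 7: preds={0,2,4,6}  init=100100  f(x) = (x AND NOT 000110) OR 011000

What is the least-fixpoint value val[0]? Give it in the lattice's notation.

111111

Iteration log — 13 steps:
  step 1. node 0  ⊔preds=101111  new=111111  old=110101  +wl: 
  step 2. node 1  ⊔preds=101111  new=110010  old=000000  +wl: 
  step 3. node 2  ⊔preds=100100  new=110111  stable
  step 4. node 3  ⊔preds=000000  new=111011  old=101011  +wl: 0,1
  step 5. node 4  ⊔preds=110110  new=101110  old=000000  +wl: 
  step 6. node 5  ⊔preds=000000  new=100110  old=100100  +wl: 4
  step 7. node 6  ⊔preds=111111  new=101111  old=000000  +wl: 
  step 8. node 7  ⊔preds=111111  new=111101  old=100100  +wl: 2,6
  step 9. node 0  ⊔preds=111111  new=111111  stable
  step 10. node 1  ⊔preds=111111  new=110010  stable
  step 11. node 4  ⊔preds=110110  new=101110  stable
  step 12. node 2  ⊔preds=111101  new=110111  stable
  step 13. node 6  ⊔preds=111111  new=101111  stable

Least fixpoint reached:
  node 0: 111111
  node 1: 110010
  node 2: 110111
  node 3: 111011
  node 4: 101110
  node 5: 100110
  node 6: 101111
  node 7: 111101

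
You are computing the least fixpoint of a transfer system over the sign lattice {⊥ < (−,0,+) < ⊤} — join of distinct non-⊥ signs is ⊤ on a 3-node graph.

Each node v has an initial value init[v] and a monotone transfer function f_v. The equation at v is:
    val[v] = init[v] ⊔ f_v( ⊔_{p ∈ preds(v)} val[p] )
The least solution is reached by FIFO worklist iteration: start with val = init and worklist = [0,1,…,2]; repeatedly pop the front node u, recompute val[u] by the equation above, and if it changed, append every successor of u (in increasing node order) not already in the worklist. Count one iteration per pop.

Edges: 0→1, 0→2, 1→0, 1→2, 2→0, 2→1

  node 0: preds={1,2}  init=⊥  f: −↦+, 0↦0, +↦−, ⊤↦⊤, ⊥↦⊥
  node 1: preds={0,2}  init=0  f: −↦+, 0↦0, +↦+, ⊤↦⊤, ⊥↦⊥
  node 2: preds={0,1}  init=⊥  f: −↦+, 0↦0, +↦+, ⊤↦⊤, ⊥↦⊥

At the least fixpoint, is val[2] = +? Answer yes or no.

no

Iteration log — 5 steps:
  step 1. node 0  ⊔preds=0  new=0  old=⊥  +wl: 
  step 2. node 1  ⊔preds=0  new=0  stable
  step 3. node 2  ⊔preds=0  new=0  old=⊥  +wl: 0,1
  step 4. node 0  ⊔preds=0  new=0  stable
  step 5. node 1  ⊔preds=0  new=0  stable

Least fixpoint reached:
  node 0: 0
  node 1: 0
  node 2: 0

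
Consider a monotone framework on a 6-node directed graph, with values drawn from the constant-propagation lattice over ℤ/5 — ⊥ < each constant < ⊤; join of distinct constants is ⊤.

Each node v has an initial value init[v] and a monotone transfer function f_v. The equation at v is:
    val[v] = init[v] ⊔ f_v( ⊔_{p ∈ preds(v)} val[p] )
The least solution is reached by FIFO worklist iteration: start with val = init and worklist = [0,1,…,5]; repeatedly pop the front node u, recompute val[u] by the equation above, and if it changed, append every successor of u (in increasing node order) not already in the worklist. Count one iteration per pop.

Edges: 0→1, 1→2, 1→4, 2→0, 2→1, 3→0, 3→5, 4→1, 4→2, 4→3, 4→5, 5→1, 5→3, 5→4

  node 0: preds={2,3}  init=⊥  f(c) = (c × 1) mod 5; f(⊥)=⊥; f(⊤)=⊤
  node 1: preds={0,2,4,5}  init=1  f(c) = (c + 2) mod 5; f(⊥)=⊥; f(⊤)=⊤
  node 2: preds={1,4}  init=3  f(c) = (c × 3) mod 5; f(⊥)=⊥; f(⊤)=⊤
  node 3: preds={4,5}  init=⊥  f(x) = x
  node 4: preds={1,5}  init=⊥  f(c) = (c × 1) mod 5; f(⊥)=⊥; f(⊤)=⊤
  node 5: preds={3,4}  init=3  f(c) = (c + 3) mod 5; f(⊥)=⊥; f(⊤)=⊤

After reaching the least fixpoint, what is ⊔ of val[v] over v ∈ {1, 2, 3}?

Worklist (13 pops):
  #1 pop 0: in=3 → 3 (was ⊥); enqueue []
  #2 pop 1: in=3 → ⊤ (was 1); enqueue []
  #3 pop 2: in=⊤ → ⊤ (was 3); enqueue [0,1]
  #4 pop 3: in=3 → 3 (was ⊥); enqueue []
  #5 pop 4: in=⊤ → ⊤ (was ⊥); enqueue [2,3]
  #6 pop 5: in=⊤ → ⊤ (was 3); enqueue [4]
  #7 pop 0: in=⊤ → ⊤ (was 3); enqueue []
  #8 pop 1: in=⊤ → ⊤ (no change)
  #9 pop 2: in=⊤ → ⊤ (no change)
  #10 pop 3: in=⊤ → ⊤ (was 3); enqueue [0,5]
  #11 pop 4: in=⊤ → ⊤ (no change)
  #12 pop 0: in=⊤ → ⊤ (no change)
  #13 pop 5: in=⊤ → ⊤ (no change)

Fixpoint:
  val[0] = ⊤
  val[1] = ⊤
  val[2] = ⊤
  val[3] = ⊤
  val[4] = ⊤
  val[5] = ⊤

⊤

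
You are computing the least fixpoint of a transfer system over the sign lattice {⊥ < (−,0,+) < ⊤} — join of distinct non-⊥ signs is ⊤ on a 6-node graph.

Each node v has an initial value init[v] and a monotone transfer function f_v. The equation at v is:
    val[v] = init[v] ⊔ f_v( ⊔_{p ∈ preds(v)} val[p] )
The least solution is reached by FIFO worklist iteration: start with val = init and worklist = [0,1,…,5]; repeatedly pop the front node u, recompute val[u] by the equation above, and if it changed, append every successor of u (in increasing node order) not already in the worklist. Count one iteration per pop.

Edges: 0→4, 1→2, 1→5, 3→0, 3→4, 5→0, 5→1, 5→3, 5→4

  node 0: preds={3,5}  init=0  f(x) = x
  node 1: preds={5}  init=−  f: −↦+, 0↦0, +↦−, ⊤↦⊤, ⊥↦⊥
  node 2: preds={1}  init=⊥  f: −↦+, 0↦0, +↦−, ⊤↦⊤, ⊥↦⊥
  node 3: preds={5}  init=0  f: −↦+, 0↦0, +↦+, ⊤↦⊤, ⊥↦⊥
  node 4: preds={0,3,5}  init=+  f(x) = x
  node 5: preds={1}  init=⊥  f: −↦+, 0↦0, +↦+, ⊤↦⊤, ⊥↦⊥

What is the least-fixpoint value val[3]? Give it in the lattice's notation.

Worklist (11 pops):
  #1 pop 0: in=0 → 0 (no change)
  #2 pop 1: in=⊥ → − (no change)
  #3 pop 2: in=− → + (was ⊥); enqueue []
  #4 pop 3: in=⊥ → 0 (no change)
  #5 pop 4: in=0 → ⊤ (was +); enqueue []
  #6 pop 5: in=− → + (was ⊥); enqueue [0,1,3,4]
  #7 pop 0: in=⊤ → ⊤ (was 0); enqueue []
  #8 pop 1: in=+ → − (no change)
  #9 pop 3: in=+ → ⊤ (was 0); enqueue [0]
  #10 pop 4: in=⊤ → ⊤ (no change)
  #11 pop 0: in=⊤ → ⊤ (no change)

Fixpoint:
  val[0] = ⊤
  val[1] = −
  val[2] = +
  val[3] = ⊤
  val[4] = ⊤
  val[5] = +

⊤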